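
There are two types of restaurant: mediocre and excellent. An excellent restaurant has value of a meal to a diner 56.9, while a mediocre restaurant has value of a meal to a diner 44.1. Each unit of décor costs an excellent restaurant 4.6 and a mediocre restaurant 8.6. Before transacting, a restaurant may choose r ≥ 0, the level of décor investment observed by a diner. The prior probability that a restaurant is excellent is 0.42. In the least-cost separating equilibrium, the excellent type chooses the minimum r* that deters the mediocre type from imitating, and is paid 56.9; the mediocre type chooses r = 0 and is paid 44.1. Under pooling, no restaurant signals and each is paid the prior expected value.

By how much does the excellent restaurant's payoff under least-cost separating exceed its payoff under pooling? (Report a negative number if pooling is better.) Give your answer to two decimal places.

Least-cost separating signal: r* solves 44.1 = 56.9 − 8.6·r*, so r* = (56.9 − 44.1)/8.6 ≈ 1.4884.
Excellent type's separating payoff: 56.9 − 4.6 × r* = 56.9 − 4.6 × (56.9 − 44.1)/8.6 = 56.9 − 58.88/8.6 ≈ 50.0535.
Pooling payoff: 0.42 × 56.9 + 0.58 × 44.1 = 49.476.
Difference: 50.0535 − 49.476 = 0.5775, i.e. 0.58 to two decimal places.
The excellent type prefers to separate.

0.58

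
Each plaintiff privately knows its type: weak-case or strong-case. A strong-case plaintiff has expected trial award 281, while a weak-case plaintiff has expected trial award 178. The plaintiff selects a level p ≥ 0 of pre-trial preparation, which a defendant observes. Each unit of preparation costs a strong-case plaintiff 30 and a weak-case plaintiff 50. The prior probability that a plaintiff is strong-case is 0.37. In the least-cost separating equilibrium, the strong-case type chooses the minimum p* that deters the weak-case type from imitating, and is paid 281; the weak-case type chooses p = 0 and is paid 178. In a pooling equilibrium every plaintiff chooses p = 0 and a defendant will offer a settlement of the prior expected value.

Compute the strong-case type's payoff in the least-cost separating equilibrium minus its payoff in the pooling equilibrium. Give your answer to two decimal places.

Least-cost separating signal: p* solves 178 = 281 − 50·p*, so p* = (281 − 178)/50 = 2.06.
Strong-case type's separating payoff: 281 − 30 × p* = 281 − 30 × (281 − 178)/50 = 281 − 3090/50 = 219.2.
Pooling payoff: 0.37 × 281 + 0.63 × 178 = 216.11.
Difference: 219.2 − 216.11 = 3.09.
The strong-case type prefers to separate.

3.09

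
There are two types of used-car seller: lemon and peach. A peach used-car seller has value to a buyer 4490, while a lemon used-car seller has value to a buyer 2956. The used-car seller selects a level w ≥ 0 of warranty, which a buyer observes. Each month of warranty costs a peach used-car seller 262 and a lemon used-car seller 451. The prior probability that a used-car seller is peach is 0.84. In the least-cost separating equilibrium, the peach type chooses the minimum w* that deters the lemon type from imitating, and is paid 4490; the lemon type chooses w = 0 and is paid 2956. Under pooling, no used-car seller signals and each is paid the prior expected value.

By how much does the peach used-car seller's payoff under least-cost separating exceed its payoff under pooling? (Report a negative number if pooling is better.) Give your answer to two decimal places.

-645.71

Least-cost separating signal: w* solves 2956 = 4490 − 451·w*, so w* = (4490 − 2956)/451 ≈ 3.4013.
Peach type's separating payoff: 4490 − 262 × w* = 4490 − 262 × (4490 − 2956)/451 = 4490 − 401908/451 ≈ 3598.8514.
Pooling payoff: 0.84 × 4490 + 0.16 × 2956 = 4244.56.
Difference: 3598.8514 − 4244.56 = -645.7086, i.e. -645.71 to two decimal places.
The peach type would prefer the pooling outcome.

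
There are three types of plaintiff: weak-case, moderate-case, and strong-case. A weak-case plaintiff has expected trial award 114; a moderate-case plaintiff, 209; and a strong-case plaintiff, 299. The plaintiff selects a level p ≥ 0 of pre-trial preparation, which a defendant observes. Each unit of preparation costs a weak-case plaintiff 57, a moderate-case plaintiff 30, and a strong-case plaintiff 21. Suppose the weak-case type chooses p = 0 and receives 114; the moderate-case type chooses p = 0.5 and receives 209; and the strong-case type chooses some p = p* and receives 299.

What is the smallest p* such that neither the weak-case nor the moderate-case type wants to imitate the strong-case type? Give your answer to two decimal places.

3.50

Moderate-case type (on-path payoff 209 − 30×0.5 = 194) won't mimic when 194 ≥ 299 − 30·p*, i.e. p* ≥ 3.50.
Weak-case type (on-path payoff 114) won't mimic when 114 ≥ 299 − 57·p*, i.e. p* ≥ 3.25.
Both must hold, so p* = max(3.25, 3.50) = 3.50. The moderate-case type's constraint binds.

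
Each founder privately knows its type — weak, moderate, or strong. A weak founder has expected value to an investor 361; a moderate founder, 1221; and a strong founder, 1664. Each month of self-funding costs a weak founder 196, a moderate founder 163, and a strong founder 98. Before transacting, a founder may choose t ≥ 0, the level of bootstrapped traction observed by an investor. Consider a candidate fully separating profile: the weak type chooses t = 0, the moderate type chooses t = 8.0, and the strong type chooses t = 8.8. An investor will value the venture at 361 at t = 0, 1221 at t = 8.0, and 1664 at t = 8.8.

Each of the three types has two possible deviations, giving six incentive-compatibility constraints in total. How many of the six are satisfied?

Weak (own payoff 361): to t=8.0 gives 1221 − 196×8.0 = -347 → no gain ✓; to t=8.8 gives 1664 − 196×8.8 = -60.8 → no gain ✓.
Strong (own payoff 1664 − 98×8.8 = 801.6): to t=0 gives 361 → no gain ✓; to t=8.0 gives 1221 − 98×8.0 = 437 → no gain ✓.
Moderate (own payoff 1221 − 163×8.0 = -83): to t=0 gives 361 → profitable ✗; to t=8.8 gives 1664 − 163×8.8 = 229.6 → profitable ✗.
4 of the 6 constraints hold; not an equilibrium.

4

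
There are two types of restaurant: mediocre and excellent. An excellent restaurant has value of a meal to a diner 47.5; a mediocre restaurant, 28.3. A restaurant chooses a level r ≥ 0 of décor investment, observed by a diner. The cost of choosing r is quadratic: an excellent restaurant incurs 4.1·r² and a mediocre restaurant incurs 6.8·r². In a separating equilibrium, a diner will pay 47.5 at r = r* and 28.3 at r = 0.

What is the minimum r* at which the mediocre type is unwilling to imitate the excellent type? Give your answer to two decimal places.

1.68

The mediocre type at r = 0 receives 28.3; imitating at r* yields 47.5 − 6.8·r*².
Indifference: 28.3 = 47.5 − 6.8·r*², so r*² = (47.5 − 28.3) / 6.8 ≈ 2.8235.
r* = √2.8235 ≈ 1.68.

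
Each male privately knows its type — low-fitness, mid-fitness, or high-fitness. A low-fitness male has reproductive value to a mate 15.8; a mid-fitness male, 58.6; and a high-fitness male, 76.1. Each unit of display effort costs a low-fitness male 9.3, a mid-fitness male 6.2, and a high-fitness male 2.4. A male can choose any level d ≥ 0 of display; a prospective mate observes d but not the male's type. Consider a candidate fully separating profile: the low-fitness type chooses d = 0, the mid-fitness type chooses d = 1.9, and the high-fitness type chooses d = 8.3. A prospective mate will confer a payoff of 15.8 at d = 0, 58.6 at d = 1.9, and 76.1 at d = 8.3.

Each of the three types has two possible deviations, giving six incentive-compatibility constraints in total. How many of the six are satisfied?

5

High-fitness (own payoff 76.1 − 2.4×8.3 = 56.18): to d=0 gives 15.8 → no gain ✓; to d=1.9 gives 58.6 − 2.4×1.9 = 54.04 → no gain ✓.
Low-fitness (own payoff 15.8): to d=1.9 gives 58.6 − 9.3×1.9 = 40.93 → profitable ✗; to d=8.3 gives 76.1 − 9.3×8.3 = -1.09 → no gain ✓.
Mid-fitness (own payoff 58.6 − 6.2×1.9 = 46.82): to d=0 gives 15.8 → no gain ✓; to d=8.3 gives 76.1 − 6.2×8.3 = 24.64 → no gain ✓.
5 of the 6 constraints hold; not an equilibrium.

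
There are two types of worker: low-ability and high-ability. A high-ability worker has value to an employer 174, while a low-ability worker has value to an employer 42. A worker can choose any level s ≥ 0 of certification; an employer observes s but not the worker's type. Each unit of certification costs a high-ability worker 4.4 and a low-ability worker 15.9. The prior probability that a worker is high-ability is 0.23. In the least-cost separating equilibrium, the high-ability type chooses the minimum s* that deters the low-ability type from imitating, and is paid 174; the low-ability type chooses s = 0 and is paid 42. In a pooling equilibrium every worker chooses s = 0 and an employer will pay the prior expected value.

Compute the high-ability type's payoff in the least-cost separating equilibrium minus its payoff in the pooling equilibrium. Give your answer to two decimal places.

Least-cost separating signal: s* solves 42 = 174 − 15.9·s*, so s* = (174 − 42)/15.9 ≈ 8.3019.
High-ability type's separating payoff: 174 − 4.4 × s* = 174 − 4.4 × (174 − 42)/15.9 = 174 − 580.8/15.9 ≈ 137.4717.
Pooling payoff: 0.23 × 174 + 0.77 × 42 = 72.36.
Difference: 137.4717 − 72.36 = 65.1117, i.e. 65.11 to two decimal places.
The high-ability type prefers to separate.

65.11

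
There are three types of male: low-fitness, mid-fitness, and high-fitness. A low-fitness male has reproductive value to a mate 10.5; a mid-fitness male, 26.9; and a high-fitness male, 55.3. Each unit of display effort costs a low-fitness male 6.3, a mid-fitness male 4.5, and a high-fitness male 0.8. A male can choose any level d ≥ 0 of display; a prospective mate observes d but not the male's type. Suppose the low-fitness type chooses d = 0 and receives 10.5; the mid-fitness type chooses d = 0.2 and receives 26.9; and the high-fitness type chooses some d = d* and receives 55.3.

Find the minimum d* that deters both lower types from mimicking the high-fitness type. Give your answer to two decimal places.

7.11

Low-fitness type (on-path payoff 10.5) won't mimic when 10.5 ≥ 55.3 − 6.3·d*, i.e. d* ≥ 7.11.
Mid-fitness type (on-path payoff 26.9 − 4.5×0.2 = 26) won't mimic when 26 ≥ 55.3 − 4.5·d*, i.e. d* ≥ 6.51.
Both must hold, so d* = max(7.11, 6.51) = 7.11. The low-fitness type's constraint binds.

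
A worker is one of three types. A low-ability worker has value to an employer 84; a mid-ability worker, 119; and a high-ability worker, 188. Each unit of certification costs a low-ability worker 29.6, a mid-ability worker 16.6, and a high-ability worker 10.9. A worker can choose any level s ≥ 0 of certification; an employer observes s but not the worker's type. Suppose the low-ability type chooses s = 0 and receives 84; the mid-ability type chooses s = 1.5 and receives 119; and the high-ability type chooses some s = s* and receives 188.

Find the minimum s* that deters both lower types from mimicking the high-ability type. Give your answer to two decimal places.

Mid-ability type (on-path payoff 119 − 16.6×1.5 = 94.1) won't mimic when 94.1 ≥ 188 − 16.6·s*, i.e. s* ≥ 5.66.
Low-ability type (on-path payoff 84) won't mimic when 84 ≥ 188 − 29.6·s*, i.e. s* ≥ 3.51.
Both must hold, so s* = max(3.51, 5.66) = 5.66. The mid-ability type's constraint binds.

5.66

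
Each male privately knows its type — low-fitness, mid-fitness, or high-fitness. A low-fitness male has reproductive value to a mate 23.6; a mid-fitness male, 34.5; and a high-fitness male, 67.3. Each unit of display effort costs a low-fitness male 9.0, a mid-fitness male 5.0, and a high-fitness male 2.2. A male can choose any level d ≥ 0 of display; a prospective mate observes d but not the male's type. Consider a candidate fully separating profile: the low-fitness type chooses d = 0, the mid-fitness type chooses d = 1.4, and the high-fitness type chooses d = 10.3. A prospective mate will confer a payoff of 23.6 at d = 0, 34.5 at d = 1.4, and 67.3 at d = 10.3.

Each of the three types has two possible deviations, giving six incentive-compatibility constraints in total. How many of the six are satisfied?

High-fitness (own payoff 67.3 − 2.2×10.3 = 44.64): to d=0 gives 23.6 → no gain ✓; to d=1.4 gives 34.5 − 2.2×1.4 = 31.42 → no gain ✓.
Mid-fitness (own payoff 34.5 − 5.0×1.4 = 27.5): to d=0 gives 23.6 → no gain ✓; to d=10.3 gives 67.3 − 5.0×10.3 = 15.8 → no gain ✓.
Low-fitness (own payoff 23.6): to d=1.4 gives 34.5 − 9.0×1.4 = 21.9 → no gain ✓; to d=10.3 gives 67.3 − 9.0×10.3 = -25.4 → no gain ✓.
6 of the 6 constraints hold; this profile is a separating equilibrium.

6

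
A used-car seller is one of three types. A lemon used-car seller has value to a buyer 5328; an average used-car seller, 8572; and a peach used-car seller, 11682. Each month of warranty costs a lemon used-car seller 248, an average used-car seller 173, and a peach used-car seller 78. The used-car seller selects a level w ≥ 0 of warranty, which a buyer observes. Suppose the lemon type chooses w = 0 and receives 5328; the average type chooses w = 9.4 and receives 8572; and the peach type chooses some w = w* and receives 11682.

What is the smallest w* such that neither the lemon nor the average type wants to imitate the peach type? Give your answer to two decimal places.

27.38

Lemon type (on-path payoff 5328) won't mimic when 5328 ≥ 11682 − 248·w*, i.e. w* ≥ 25.62.
Average type (on-path payoff 8572 − 173×9.4 = 6945.8) won't mimic when 6945.8 ≥ 11682 − 173·w*, i.e. w* ≥ 27.38.
Both must hold, so w* = max(25.62, 27.38) = 27.38. The average type's constraint binds.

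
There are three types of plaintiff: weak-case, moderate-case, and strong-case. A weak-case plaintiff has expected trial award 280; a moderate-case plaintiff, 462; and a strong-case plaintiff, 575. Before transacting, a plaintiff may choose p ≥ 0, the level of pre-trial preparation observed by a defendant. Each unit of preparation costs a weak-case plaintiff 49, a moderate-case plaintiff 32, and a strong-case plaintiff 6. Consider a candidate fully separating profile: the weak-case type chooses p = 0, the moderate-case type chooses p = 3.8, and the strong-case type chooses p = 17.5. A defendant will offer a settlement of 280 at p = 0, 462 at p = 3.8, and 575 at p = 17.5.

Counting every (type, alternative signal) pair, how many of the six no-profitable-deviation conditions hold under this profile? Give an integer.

Moderate-case (own payoff 462 − 32×3.8 = 340.4): to p=0 gives 280 → no gain ✓; to p=17.5 gives 575 − 32×17.5 = 15 → no gain ✓.
Weak-case (own payoff 280): to p=3.8 gives 462 − 49×3.8 = 275.8 → no gain ✓; to p=17.5 gives 575 − 49×17.5 = -282.5 → no gain ✓.
Strong-case (own payoff 575 − 6×17.5 = 470): to p=0 gives 280 → no gain ✓; to p=3.8 gives 462 − 6×3.8 = 439.2 → no gain ✓.
6 of the 6 constraints hold; this profile is a separating equilibrium.

6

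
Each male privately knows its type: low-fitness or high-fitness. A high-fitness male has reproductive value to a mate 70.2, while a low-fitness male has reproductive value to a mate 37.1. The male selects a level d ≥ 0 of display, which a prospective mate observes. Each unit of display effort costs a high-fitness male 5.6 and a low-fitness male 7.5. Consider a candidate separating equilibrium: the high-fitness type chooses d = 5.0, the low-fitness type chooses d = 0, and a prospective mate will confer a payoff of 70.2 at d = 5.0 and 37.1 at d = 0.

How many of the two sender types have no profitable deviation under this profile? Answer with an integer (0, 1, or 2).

2

Low-fitness type: stay at 0 → 37.1; mimic → 70.2 − 7.5 × 5.0 = 32.7. IC holds (37.1 ≥ 32.7).
High-fitness type: signal → 70.2 − 5.6 × 5.0 = 42.2; deviate to 0 → 37.1. IC holds (42.2 ≥ 37.1).
2 of 2 constraints hold, so this is a separating equilibrium.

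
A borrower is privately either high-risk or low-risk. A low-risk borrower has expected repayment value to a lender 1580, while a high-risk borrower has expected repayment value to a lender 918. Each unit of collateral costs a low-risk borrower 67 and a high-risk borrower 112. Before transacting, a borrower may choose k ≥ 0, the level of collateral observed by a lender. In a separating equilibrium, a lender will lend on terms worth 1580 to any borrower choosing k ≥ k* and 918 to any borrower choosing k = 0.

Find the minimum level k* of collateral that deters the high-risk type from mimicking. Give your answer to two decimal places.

A high-risk borrower choosing k = 0 receives 918.
Imitating at k* instead would pay 1580 at cost 112·k*, netting 1580 − 112·k*.
Indifference: 918 = 1580 − 112·k*, so k* = (1580 − 918) / 112 ≈ 5.91.
At k* the high-risk type's incentive constraint just binds; the low-risk type strictly prefers k* since its per-unit cost is lower.

5.91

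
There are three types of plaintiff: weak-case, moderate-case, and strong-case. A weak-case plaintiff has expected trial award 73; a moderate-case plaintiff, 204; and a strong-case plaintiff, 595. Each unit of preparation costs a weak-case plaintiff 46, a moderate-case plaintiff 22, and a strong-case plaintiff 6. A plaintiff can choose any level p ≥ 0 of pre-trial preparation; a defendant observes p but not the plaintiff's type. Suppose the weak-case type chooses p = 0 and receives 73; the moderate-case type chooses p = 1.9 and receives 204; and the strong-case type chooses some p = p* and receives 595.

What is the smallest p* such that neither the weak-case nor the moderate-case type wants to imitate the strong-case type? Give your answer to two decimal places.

19.67

Moderate-case type (on-path payoff 204 − 22×1.9 = 162.2) won't mimic when 162.2 ≥ 595 − 22·p*, i.e. p* ≥ 19.67.
Weak-case type (on-path payoff 73) won't mimic when 73 ≥ 595 − 46·p*, i.e. p* ≥ 11.35.
Both must hold, so p* = max(11.35, 19.67) = 19.67. The moderate-case type's constraint binds.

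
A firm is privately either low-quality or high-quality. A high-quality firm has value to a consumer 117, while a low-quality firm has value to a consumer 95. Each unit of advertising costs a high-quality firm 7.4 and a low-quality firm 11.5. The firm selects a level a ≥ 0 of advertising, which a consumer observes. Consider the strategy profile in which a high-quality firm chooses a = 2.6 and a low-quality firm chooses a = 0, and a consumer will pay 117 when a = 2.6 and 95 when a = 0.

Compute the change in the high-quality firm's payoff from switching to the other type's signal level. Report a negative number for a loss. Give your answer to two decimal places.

-2.76

Playing a = 2.6 the high-quality firm receives 117 − 7.4 × 2.6 = 97.76.
Deviating to a = 0 yields 95 instead.
Gain from deviating: 95 − 97.76 = -2.76.
The gain is negative, so the high-quality type's incentive-compatibility constraint is satisfied.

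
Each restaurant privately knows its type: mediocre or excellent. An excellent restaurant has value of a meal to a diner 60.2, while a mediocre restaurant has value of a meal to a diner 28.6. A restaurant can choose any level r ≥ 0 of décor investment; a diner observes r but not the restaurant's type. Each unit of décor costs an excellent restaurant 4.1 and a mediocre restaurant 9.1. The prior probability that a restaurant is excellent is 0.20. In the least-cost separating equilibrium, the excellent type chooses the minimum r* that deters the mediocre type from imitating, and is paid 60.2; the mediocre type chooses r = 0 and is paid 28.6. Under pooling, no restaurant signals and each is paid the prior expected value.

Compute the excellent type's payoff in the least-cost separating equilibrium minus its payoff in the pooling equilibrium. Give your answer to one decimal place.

Least-cost separating signal: r* solves 28.6 = 60.2 − 9.1·r*, so r* = (60.2 − 28.6)/9.1 ≈ 3.4725.
Excellent type's separating payoff: 60.2 − 4.1 × r* = 60.2 − 4.1 × (60.2 − 28.6)/9.1 = 60.2 − 129.56/9.1 ≈ 45.963.
Pooling payoff: 0.20 × 60.2 + 0.80 × 28.6 = 34.92.
Difference: 45.963 − 34.92 = 11.043, i.e. 11.0 to one decimal place.
The excellent type prefers to separate.

11.0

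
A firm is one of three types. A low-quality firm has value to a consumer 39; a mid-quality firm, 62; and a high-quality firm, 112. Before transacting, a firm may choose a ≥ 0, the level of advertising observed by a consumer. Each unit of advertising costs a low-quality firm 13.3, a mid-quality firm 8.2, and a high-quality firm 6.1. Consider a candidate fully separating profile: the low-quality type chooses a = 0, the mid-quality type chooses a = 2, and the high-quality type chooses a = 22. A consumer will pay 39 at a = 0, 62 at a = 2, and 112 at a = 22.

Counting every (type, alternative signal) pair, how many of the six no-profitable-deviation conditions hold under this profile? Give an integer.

4

Low-quality (own payoff 39): to a=2 gives 62 − 13.3×2 = 35.4 → no gain ✓; to a=22 gives 112 − 13.3×22 = -180.6 → no gain ✓.
High-quality (own payoff 112 − 6.1×22 = -22.2): to a=0 gives 39 → profitable ✗; to a=2 gives 62 − 6.1×2 = 49.8 → profitable ✗.
Mid-quality (own payoff 62 − 8.2×2 = 45.6): to a=0 gives 39 → no gain ✓; to a=22 gives 112 − 8.2×22 = -68.4 → no gain ✓.
4 of the 6 constraints hold; not an equilibrium.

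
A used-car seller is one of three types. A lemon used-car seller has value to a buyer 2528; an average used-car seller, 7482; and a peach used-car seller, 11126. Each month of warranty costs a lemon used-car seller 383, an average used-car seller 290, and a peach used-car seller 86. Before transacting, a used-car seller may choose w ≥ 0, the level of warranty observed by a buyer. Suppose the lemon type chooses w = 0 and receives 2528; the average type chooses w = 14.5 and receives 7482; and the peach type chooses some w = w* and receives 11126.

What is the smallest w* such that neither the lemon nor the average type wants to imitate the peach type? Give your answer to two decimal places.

27.07

Lemon type (on-path payoff 2528) won't mimic when 2528 ≥ 11126 − 383·w*, i.e. w* ≥ 22.45.
Average type (on-path payoff 7482 − 290×14.5 = 3277) won't mimic when 3277 ≥ 11126 − 290·w*, i.e. w* ≥ 27.07.
Both must hold, so w* = max(22.45, 27.07) = 27.07. The average type's constraint binds.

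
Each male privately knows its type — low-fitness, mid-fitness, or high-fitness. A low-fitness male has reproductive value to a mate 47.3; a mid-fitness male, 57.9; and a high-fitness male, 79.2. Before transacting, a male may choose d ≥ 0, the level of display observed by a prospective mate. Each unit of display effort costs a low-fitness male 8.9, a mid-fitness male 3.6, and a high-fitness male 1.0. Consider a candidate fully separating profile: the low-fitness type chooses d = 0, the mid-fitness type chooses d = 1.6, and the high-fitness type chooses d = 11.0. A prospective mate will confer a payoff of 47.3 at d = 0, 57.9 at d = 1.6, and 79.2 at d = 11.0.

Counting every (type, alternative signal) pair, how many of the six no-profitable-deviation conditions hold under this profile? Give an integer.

6

High-fitness (own payoff 79.2 − 1.0×11.0 = 68.2): to d=0 gives 47.3 → no gain ✓; to d=1.6 gives 57.9 − 1.0×1.6 = 56.3 → no gain ✓.
Low-fitness (own payoff 47.3): to d=1.6 gives 57.9 − 8.9×1.6 = 43.66 → no gain ✓; to d=11.0 gives 79.2 − 8.9×11.0 = -18.7 → no gain ✓.
Mid-fitness (own payoff 57.9 − 3.6×1.6 = 52.14): to d=0 gives 47.3 → no gain ✓; to d=11.0 gives 79.2 − 3.6×11.0 = 39.6 → no gain ✓.
6 of the 6 constraints hold; this profile is a separating equilibrium.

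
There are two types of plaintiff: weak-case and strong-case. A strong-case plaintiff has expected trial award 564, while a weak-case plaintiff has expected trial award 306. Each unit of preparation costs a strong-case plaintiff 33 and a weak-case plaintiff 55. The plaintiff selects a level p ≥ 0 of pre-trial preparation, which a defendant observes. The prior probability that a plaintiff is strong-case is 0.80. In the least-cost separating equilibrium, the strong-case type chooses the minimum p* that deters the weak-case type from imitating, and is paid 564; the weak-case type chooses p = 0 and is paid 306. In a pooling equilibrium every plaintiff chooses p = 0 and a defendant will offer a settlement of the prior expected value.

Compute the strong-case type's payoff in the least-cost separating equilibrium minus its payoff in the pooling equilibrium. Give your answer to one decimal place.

Least-cost separating signal: p* solves 306 = 564 − 55·p*, so p* = (564 − 306)/55 ≈ 4.6909.
Strong-case type's separating payoff: 564 − 33 × p* = 564 − 33 × (564 − 306)/55 = 564 − 8514/55 = 409.2.
Pooling payoff: 0.80 × 564 + 0.20 × 306 = 512.4.
Difference: 409.2 − 512.4 = -103.2.
The strong-case type would prefer the pooling outcome.

-103.2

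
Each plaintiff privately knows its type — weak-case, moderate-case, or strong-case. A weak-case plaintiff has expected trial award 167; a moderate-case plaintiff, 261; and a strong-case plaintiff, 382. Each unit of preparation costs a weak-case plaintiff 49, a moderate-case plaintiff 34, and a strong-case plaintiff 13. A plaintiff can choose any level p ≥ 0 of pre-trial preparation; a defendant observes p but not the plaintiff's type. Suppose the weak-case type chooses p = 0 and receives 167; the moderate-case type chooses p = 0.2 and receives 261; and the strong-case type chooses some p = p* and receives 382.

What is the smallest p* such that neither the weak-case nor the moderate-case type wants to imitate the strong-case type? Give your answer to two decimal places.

Weak-case type (on-path payoff 167) won't mimic when 167 ≥ 382 − 49·p*, i.e. p* ≥ 4.39.
Moderate-case type (on-path payoff 261 − 34×0.2 = 254.2) won't mimic when 254.2 ≥ 382 − 34·p*, i.e. p* ≥ 3.76.
Both must hold, so p* = max(4.39, 3.76) = 4.39. The weak-case type's constraint binds.

4.39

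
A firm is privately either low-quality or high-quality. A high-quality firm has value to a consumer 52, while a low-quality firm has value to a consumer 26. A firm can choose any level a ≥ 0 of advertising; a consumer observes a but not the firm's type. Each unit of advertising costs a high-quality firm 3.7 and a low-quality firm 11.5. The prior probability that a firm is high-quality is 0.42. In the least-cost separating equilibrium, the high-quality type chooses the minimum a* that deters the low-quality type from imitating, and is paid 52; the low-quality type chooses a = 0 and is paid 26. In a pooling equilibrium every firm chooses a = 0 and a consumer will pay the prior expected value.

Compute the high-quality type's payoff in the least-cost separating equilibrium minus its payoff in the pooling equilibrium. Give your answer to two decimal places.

6.71

Least-cost separating signal: a* solves 26 = 52 − 11.5·a*, so a* = (52 − 26)/11.5 ≈ 2.2609.
High-quality type's separating payoff: 52 − 3.7 × a* = 52 − 3.7 × (52 − 26)/11.5 = 52 − 96.2/11.5 ≈ 43.6348.
Pooling payoff: 0.42 × 52 + 0.58 × 26 = 36.92.
Difference: 43.6348 − 36.92 = 6.7148, i.e. 6.71 to two decimal places.
The high-quality type prefers to separate.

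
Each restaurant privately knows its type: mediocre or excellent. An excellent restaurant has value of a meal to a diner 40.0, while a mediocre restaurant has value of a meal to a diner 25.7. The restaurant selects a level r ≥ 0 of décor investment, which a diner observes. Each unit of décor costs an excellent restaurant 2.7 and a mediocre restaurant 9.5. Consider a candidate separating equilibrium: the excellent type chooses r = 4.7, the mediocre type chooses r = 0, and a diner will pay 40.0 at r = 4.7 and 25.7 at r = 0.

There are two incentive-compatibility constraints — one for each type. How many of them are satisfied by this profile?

2

Excellent type: signal → 40.0 − 2.7 × 4.7 = 27.31; deviate to 0 → 25.7. IC holds (27.31 ≥ 25.7).
Mediocre type: stay at 0 → 25.7; mimic → 40.0 − 9.5 × 4.7 = -4.65. IC holds (25.7 ≥ -4.65).
2 of 2 constraints hold, so this is a separating equilibrium.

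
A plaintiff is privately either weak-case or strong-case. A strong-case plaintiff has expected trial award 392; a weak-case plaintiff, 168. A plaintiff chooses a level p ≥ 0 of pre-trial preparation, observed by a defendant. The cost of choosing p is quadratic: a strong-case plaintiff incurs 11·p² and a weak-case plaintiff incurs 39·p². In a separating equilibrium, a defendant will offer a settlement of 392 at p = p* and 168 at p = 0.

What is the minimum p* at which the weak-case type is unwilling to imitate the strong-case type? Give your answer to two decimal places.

The weak-case type at p = 0 receives 168; imitating at p* yields 392 − 39·p*².
Indifference: 168 = 392 − 39·p*², so p*² = (392 − 168) / 39 ≈ 5.7436.
p* = √5.7436 ≈ 2.40.

2.40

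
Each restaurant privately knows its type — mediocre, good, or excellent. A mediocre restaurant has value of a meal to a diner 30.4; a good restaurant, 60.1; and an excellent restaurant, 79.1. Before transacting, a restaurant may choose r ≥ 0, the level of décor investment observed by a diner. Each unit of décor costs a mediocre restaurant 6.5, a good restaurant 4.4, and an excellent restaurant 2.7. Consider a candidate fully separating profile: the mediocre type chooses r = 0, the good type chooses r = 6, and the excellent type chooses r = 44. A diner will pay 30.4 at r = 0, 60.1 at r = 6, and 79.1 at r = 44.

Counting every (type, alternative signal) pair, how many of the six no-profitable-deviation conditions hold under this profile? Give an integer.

Good (own payoff 60.1 − 4.4×6 = 33.7): to r=0 gives 30.4 → no gain ✓; to r=44 gives 79.1 − 4.4×44 = -114.5 → no gain ✓.
Mediocre (own payoff 30.4): to r=6 gives 60.1 − 6.5×6 = 21.1 → no gain ✓; to r=44 gives 79.1 − 6.5×44 = -206.9 → no gain ✓.
Excellent (own payoff 79.1 − 2.7×44 = -39.7): to r=0 gives 30.4 → profitable ✗; to r=6 gives 60.1 − 2.7×6 = 43.9 → profitable ✗.
4 of the 6 constraints hold; not an equilibrium.

4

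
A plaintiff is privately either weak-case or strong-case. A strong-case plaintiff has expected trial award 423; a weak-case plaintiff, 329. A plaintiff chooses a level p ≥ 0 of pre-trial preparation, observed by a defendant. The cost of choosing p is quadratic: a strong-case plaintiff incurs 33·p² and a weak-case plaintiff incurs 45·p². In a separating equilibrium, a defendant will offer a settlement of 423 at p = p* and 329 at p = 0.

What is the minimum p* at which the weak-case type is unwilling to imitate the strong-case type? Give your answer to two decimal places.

1.45

The weak-case type at p = 0 receives 329; imitating at p* yields 423 − 45·p*².
Indifference: 329 = 423 − 45·p*², so p*² = (423 − 329) / 45 ≈ 2.0889.
p* = √2.0889 ≈ 1.45.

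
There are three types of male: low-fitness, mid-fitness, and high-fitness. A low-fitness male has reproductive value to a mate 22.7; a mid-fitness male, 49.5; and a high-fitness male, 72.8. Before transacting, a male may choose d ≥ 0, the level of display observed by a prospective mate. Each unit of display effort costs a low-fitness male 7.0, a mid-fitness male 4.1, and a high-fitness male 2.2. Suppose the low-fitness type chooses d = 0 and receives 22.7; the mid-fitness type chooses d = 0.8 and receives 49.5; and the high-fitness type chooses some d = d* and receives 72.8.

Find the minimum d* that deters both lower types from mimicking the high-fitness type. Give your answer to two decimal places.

Low-fitness type (on-path payoff 22.7) won't mimic when 22.7 ≥ 72.8 − 7.0·d*, i.e. d* ≥ 7.16.
Mid-fitness type (on-path payoff 49.5 − 4.1×0.8 = 46.22) won't mimic when 46.22 ≥ 72.8 − 4.1·d*, i.e. d* ≥ 6.48.
Both must hold, so d* = max(7.16, 6.48) = 7.16. The low-fitness type's constraint binds.

7.16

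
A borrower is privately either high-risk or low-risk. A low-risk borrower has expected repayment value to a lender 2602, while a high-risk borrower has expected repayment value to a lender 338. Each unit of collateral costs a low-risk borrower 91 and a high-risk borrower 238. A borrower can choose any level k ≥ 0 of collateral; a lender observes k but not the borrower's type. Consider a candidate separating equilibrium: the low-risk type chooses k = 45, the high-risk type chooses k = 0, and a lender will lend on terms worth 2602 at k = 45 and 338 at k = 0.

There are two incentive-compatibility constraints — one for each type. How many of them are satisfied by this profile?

1

High-risk type: stay at 0 → 338; mimic → 2602 − 238 × 45 = -8108. IC holds (338 ≥ -8108).
Low-risk type: signal → 2602 − 91 × 45 = -1493; deviate to 0 → 338. IC fails (-1493 < 338).
1 of 2 constraints hold, so this profile is not an equilibrium.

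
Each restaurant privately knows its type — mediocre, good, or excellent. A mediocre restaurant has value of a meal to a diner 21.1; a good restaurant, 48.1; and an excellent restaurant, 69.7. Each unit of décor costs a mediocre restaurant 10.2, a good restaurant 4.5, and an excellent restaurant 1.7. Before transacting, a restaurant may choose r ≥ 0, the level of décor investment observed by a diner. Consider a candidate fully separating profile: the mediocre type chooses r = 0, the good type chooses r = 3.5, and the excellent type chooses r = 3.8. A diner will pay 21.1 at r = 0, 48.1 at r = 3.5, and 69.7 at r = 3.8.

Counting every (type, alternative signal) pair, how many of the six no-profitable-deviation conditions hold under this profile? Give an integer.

4

Mediocre (own payoff 21.1): to r=3.5 gives 48.1 − 10.2×3.5 = 12.4 → no gain ✓; to r=3.8 gives 69.7 − 10.2×3.8 = 30.94 → profitable ✗.
Excellent (own payoff 69.7 − 1.7×3.8 = 63.24): to r=0 gives 21.1 → no gain ✓; to r=3.5 gives 48.1 − 1.7×3.5 = 42.15 → no gain ✓.
Good (own payoff 48.1 − 4.5×3.5 = 32.35): to r=0 gives 21.1 → no gain ✓; to r=3.8 gives 69.7 − 4.5×3.8 = 52.6 → profitable ✗.
4 of the 6 constraints hold; not an equilibrium.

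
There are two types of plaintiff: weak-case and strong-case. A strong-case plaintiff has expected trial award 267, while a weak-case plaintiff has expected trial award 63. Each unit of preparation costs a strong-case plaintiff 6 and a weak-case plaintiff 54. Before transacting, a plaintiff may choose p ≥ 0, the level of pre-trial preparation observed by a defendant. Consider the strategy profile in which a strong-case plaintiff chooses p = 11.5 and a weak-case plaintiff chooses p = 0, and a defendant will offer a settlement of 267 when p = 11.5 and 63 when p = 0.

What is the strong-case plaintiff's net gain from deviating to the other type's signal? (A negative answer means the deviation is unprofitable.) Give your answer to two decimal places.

Playing p = 11.5 the strong-case plaintiff receives 267 − 6 × 11.5 = 198.
Deviating to p = 0 yields 63 instead.
Gain from deviating: 63 − 198 = -135.00.
The gain is negative, so the strong-case type's incentive-compatibility constraint is satisfied.

-135.00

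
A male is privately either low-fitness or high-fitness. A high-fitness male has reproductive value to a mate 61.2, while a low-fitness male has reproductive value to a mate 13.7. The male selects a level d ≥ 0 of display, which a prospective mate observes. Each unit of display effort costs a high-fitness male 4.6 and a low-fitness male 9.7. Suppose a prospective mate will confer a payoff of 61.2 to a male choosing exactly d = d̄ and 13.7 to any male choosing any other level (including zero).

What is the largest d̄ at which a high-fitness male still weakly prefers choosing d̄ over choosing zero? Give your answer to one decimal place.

Choosing d̄ yields the high-fitness type 61.2 − 4.6·d̄; choosing zero yields 13.7.
The high-fitness type is indifferent at 61.2 − 4.6·d̄ = 13.7, i.e. d̄ = (61.2 − 13.7) / 4.6 ≈ 10.3.
For any d̄ above 10.3 the high-fitness type would rather pool at zero, so separation collapses.

10.3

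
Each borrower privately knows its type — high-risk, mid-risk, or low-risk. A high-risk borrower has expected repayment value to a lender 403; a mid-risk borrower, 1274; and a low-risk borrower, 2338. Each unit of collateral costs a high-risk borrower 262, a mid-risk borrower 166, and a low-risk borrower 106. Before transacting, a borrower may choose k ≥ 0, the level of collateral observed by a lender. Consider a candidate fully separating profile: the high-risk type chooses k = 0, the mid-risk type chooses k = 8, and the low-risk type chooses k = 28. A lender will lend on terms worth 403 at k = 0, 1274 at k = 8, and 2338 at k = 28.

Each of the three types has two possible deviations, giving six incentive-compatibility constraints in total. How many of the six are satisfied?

Mid-risk (own payoff 1274 − 166×8 = -54): to k=0 gives 403 → profitable ✗; to k=28 gives 2338 − 166×28 = -2310 → no gain ✓.
Low-risk (own payoff 2338 − 106×28 = -630): to k=0 gives 403 → profitable ✗; to k=8 gives 1274 − 106×8 = 426 → profitable ✗.
High-risk (own payoff 403): to k=8 gives 1274 − 262×8 = -822 → no gain ✓; to k=28 gives 2338 − 262×28 = -4998 → no gain ✓.
3 of the 6 constraints hold; not an equilibrium.

3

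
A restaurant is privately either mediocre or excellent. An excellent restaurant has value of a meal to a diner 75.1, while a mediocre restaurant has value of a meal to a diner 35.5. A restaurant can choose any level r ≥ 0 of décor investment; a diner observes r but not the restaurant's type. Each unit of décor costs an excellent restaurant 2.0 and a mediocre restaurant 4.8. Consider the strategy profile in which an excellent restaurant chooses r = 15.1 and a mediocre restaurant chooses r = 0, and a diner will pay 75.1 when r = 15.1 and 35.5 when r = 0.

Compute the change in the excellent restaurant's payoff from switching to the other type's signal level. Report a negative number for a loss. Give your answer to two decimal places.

-9.40

Playing r = 15.1 the excellent restaurant receives 75.1 − 2.0 × 15.1 = 44.9.
Deviating to r = 0 yields 35.5 instead.
Gain from deviating: 35.5 − 44.9 = -9.40.
The gain is negative, so the excellent type's incentive-compatibility constraint is satisfied.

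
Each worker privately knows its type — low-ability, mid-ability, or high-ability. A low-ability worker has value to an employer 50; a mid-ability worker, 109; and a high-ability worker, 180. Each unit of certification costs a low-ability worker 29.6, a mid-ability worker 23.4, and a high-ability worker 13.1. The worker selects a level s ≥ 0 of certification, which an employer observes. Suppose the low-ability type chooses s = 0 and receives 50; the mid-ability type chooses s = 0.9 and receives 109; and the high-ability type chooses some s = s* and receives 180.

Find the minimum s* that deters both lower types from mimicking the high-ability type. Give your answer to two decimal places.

Low-ability type (on-path payoff 50) won't mimic when 50 ≥ 180 − 29.6·s*, i.e. s* ≥ 4.39.
Mid-ability type (on-path payoff 109 − 23.4×0.9 = 87.94) won't mimic when 87.94 ≥ 180 − 23.4·s*, i.e. s* ≥ 3.93.
Both must hold, so s* = max(4.39, 3.93) = 4.39. The low-ability type's constraint binds.

4.39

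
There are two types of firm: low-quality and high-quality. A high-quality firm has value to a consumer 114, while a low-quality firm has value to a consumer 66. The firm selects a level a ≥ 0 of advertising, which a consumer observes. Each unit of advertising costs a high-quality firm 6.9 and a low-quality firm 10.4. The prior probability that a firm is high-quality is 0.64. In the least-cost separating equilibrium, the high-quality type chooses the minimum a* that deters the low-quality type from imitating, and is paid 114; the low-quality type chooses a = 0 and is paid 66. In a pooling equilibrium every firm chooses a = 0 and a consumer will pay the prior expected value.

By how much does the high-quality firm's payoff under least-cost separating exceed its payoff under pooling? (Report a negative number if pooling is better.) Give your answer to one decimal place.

Least-cost separating signal: a* solves 66 = 114 − 10.4·a*, so a* = (114 − 66)/10.4 ≈ 4.6154.
High-quality type's separating payoff: 114 − 6.9 × a* = 114 − 6.9 × (114 − 66)/10.4 = 114 − 331.2/10.4 ≈ 82.154.
Pooling payoff: 0.64 × 114 + 0.36 × 66 = 96.72.
Difference: 82.154 − 96.72 = -14.566, i.e. -14.6 to one decimal place.
The high-quality type would prefer the pooling outcome.

-14.6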